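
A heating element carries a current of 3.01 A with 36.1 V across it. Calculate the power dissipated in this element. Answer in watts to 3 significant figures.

109 W

With V and I both given, power follows immediately from P = V I.
P = 36.1 V × 3.010 A = 108.7 W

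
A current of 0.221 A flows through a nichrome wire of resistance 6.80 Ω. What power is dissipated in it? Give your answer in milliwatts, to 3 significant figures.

332 mW

Knowing I and R, the power is just I²R — no need to find V first.
P = (0.2210 A)² × 6.80 Ω = 0.3321 W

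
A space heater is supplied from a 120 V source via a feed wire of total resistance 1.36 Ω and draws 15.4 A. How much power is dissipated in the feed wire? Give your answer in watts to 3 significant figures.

Line loss is just I²R for the cable — we know both I and R_line directly.
The feed wire carries the full 15.4 A.
P_line = I² R_line = (15.40)² × 1.36 = 322.5 W

323 W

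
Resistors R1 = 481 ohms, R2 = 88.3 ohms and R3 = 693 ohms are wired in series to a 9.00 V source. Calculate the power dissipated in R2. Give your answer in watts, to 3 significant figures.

Series elements share the same current, so find I first, then use P = I²R.
R_total = 481 + 88.3 + 693 = 1262 Ω
I = V / R_total = 9.00 / 1262 = 0.007130 A
P_R2 = I² × R2 = (0.007130)² × 88.3 = 0.004489 W

0.00449 W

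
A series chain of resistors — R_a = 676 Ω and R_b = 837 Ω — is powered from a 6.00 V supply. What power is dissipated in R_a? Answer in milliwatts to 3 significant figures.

Series elements share the same current, so find I first, then use P = I²R.
R_total = 676 + 837 = 1513 Ω
I = V / R_total = 6.00 / 1513 = 0.003966 A
P_R_a = I² × R_a = (0.003966)² × 676 = 0.01063 W

10.6 mW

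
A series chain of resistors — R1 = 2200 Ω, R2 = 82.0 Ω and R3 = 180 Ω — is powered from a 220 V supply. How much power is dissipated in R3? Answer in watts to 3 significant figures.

In a series string the same current flows through every resistor — find that current, then P = I²R for the one we want.
R_total = 2200 + 82.0 + 180 = 2462 Ω
I = V / R_total = 220 / 2462 = 0.08936 A
P_R3 = I² × R3 = (0.08936)² × 180 = 1.437 W

1.44 W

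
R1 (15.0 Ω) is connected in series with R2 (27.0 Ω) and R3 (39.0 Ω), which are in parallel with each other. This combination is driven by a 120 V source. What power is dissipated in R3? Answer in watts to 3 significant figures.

Reduce the parallel pair to R_p first; the network is then a simple series string.
R_p = (27.0×39.0)/(27.0+39.0) = 15.95 Ω
R_total = 15.0 + 15.95 = 30.95 Ω
I = V / R_total = 120 / 30.95 = 3.877 A
Voltage across the parallel pair: V_p = I × R_p = 3.877 × 15.95 = 61.85 V
R3 sees V_p directly, so P = V_p² / R3.
P_R3 = (61.85)² / 39.0 = 98.09 W

98.1 W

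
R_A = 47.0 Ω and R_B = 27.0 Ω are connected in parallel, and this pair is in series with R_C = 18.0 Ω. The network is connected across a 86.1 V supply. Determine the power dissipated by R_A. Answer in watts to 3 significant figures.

Reduce the parallel combination to a single R_p; the circuit then becomes R_p in series with the remaining resistor.
R_p = (47.0×27.0)/(47.0+27.0) = 17.15 Ω
R_total = R_p + 18.0 = 17.15 + 18.0 = 35.15 Ω
I = V / R_total = 86.1 / 35.15 = 2.450 A
Voltage across the parallel pair: V_p = I × R_p = 2.450 × 17.15 = 42.01 V
Use P = V²/R for R_A with V = V_p.
P_R_A = (42.01)² / 47.0 = 37.54 W

37.5 W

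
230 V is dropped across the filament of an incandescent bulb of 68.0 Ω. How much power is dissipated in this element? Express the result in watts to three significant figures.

778 W

With V across and R both known, P = V²/R gives the dissipation directly.
P = (230 V)² / 68.0 Ω = 777.9 W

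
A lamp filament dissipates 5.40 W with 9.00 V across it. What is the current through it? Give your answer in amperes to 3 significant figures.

The two known quantities fix the third via I = P / V.
I = 5.40 / 9.00 = 0.6000 A

0.600 A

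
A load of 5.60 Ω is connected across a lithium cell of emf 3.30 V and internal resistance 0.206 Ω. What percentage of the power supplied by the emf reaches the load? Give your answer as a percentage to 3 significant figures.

96.5 %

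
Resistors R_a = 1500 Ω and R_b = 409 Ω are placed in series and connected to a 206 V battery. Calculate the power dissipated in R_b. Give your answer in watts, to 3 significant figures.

In a series string the same current flows through every resistor — find that current, then P = I²R for the one we want.
R_total = 1500 + 409 = 1909 Ω
I = V / R_total = 206 / 1909 = 0.1079 A
P_R_b = I² × R_b = (0.1079)² × 409 = 4.763 W

4.76 W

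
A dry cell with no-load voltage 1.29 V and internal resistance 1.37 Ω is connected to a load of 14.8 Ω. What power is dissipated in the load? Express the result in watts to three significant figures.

0.0942 W

Find the circuit current first, then P = I²R for the load (series elements share I).
I = ε / (r + R) = 1.29 / (1.37 + 14.8) = 0.07978 A
P_load = I² R = (0.07978)² × 14.8 = 0.09419 W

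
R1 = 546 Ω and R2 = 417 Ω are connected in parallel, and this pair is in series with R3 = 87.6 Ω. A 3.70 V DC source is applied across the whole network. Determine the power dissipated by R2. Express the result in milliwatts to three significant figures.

17.5 mW

Collapse the R1‖R2 pair into one equivalent R_p; then R_p and R3 form a series string.
R_p = (546×417)/(546+417) = 236.4 Ω
R_total = R_p + 87.6 = 236.4 + 87.6 = 324.0 Ω
I = V / R_total = 3.70 / 324.0 = 0.01142 A
Voltage across the parallel pair: V_p = I × R_p = 0.01142 × 236.4 = 2.700 V
Use P = V²/R for R2 with V = V_p.
P_R2 = (2.700)² / 417 = 0.01748 W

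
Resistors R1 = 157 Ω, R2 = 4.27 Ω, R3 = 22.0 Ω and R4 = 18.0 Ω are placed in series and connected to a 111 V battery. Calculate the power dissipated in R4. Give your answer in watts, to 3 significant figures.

The current is common to all series resistors; compute it, then apply P = I²R for the target.
R_total = 157 + 4.27 + 22.0 + 18.0 = 201.3 Ω
I = V / R_total = 111 / 201.3 = 0.5515 A
P_R4 = I² × R4 = (0.5515)² × 18.0 = 5.475 W

5.47 W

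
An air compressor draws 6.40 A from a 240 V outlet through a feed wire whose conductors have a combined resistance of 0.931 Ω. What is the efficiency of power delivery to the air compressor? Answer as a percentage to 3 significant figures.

97.5 %

The feed wire carries the full 6.40 A.
P_line = I² R_line = (6.400)² × 0.931 = 38.13 W
P_source = V I = 240 × 6.400 = 1536 W; P_load = 1498 W
η = P_load / P_source = 1498 / 1536 = 0.9752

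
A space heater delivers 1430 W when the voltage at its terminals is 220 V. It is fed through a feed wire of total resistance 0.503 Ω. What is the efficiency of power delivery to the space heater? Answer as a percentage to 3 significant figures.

98.5 %

I = P / V = 1430 / 220 = 6.500 A through the feed wire.
P_line = I² R_line = (6.500)² × 0.503 = 21.25 W
P_source = P_load + P_line = 1430 + 21.25 = 1451 W
η = P_load / P_source = 1430 / 1451 = 0.9854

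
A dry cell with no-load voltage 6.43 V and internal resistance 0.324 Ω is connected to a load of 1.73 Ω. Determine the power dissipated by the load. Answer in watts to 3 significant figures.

17.0 W

With r and R in series, I = ε/(r+R); the load dissipates I²R.
I = ε / (r + R) = 6.43 / (0.324 + 1.73) = 3.130 A
P_load = I² R = (3.130)² × 1.73 = 16.95 W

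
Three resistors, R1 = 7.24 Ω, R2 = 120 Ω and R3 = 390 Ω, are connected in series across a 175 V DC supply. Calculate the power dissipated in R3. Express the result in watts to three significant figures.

44.6 W

The current is common to all series resistors; compute it, then apply P = I²R for the target.
R_total = 7.24 + 120 + 390 = 517.2 Ω
I = V / R_total = 175 / 517.2 = 0.3383 A
P_R3 = I² × R3 = (0.3383)² × 390 = 44.64 W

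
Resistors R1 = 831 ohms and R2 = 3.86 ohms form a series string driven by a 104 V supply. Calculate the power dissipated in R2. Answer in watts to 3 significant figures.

Series elements share the same current, so find I first, then use P = I²R.
R_total = 831 + 3.86 = 834.9 Ω
I = V / R_total = 104 / 834.9 = 0.1246 A
P_R2 = I² × R2 = (0.1246)² × 3.86 = 0.05990 W

0.0599 W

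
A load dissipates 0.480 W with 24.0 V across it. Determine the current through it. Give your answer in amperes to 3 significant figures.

The two known quantities fix the third via I = P / V.
I = 0.480 / 24.0 = 0.02000 A

0.0200 A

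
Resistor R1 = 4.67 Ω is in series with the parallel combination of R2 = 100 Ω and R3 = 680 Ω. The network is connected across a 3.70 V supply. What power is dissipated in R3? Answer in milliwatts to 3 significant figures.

18.1 mW

Replace R2 and R3 with their parallel equivalent so the circuit becomes R1 in series with R_p.
R_p = (100×680)/(100+680) = 87.18 Ω
R_total = 4.67 + 87.18 = 91.85 Ω
I = V / R_total = 3.70 / 91.85 = 0.04028 A
Voltage across the parallel pair: V_p = I × R_p = 0.04028 × 87.18 = 3.512 V
With V_p across R3, its power is V_p²/R3.
P_R3 = (3.512)² / 680 = 0.01814 W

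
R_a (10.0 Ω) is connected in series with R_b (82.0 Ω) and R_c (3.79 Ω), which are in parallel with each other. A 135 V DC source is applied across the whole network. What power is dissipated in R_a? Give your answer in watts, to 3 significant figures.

982 W

Replace R_b and R_c with their parallel equivalent so the circuit becomes R_a in series with R_p.
R_p = (82.0×3.79)/(82.0+3.79) = 3.623 Ω
R_total = 10.0 + 3.623 = 13.62 Ω
I = V / R_total = 135 / 13.62 = 9.910 A
R_a is in the main series path, so its power is I²R_a.
P_R_a = (9.910)² × 10.0 = 982.1 W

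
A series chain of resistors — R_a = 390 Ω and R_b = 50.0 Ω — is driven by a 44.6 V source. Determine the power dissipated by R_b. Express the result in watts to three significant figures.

0.514 W

In a series string the same current flows through every resistor — find that current, then P = I²R for the one we want.
R_total = 390 + 50.0 = 440.0 Ω
I = V / R_total = 44.6 / 440.0 = 0.1014 A
P_R_b = I² × R_b = (0.1014)² × 50.0 = 0.5137 W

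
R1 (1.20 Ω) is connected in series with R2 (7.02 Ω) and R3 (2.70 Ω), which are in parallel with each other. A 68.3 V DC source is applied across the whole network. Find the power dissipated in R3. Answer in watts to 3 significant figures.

662 W

Replace R2 and R3 with their parallel equivalent so the circuit becomes R1 in series with R_p.
R_p = (7.02×2.70)/(7.02+2.70) = 1.950 Ω
R_total = 1.20 + 1.950 = 3.150 Ω
I = V / R_total = 68.3 / 3.150 = 21.68 A
Voltage across the parallel pair: V_p = I × R_p = 21.68 × 1.950 = 42.28 V
R3 sees V_p directly, so P = V_p² / R3.
P_R3 = (42.28)² / 2.70 = 662.1 W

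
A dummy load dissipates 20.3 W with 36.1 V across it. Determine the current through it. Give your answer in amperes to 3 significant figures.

Inverting the appropriate power form: I = P / V.
I = 20.3 / 36.1 = 0.5623 A

0.562 A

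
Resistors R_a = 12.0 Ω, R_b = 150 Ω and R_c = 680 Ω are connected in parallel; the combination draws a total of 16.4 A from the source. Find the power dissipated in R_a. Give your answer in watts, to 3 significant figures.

The branches share the same voltage, but only the total current is given — find V from the equivalent resistance first.
1/R_eq = 1/12.0 + 1/150 + 1/680 ⇒ R_eq = 10.93 Ω
V = I_total × R_eq = 16.40 × 10.93 = 179.3 V
P_R_a = V² / R_a = (179.3)² / 12.0 = 2679 W

2680 W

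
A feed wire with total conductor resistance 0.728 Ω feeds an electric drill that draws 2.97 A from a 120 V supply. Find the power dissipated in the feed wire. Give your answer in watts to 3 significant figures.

6.42 W

The feed wire and load are in series, so the same current flows in both; the loss is I²R_line.
The feed wire carries the full 2.97 A.
P_line = I² R_line = (2.970)² × 0.728 = 6.422 W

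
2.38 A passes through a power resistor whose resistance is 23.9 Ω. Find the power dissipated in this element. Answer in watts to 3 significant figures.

135 W

The current through and the resistance of the element are both given; use P = I²R.
P = (2.380 A)² × 23.9 Ω = 135.4 W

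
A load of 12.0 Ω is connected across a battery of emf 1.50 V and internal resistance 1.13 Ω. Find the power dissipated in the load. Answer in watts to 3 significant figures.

0.157 W

Find the circuit current first, then P = I²R for the load (series elements share I).
I = ε / (r + R) = 1.50 / (1.13 + 12.0) = 0.1142 A
P_load = I² R = (0.1142)² × 12.0 = 0.1566 W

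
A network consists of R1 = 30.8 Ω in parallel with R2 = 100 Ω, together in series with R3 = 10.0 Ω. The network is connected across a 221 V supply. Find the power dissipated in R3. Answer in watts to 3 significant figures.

Collapse the R1‖R2 pair into one equivalent R_p; then R_p and R3 form a series string.
R_p = (30.8×100)/(30.8+100) = 23.55 Ω
R_total = R_p + 10.0 = 23.55 + 10.0 = 33.55 Ω
I = V / R_total = 221 / 33.55 = 6.588 A
All the supply current flows through R3; use P = I²R3.
P_R3 = (6.588)² × 10.0 = 434.0 W

434 W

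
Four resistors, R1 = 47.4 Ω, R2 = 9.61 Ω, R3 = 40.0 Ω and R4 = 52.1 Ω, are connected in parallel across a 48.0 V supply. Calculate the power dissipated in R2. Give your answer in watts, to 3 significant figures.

240 W

Each parallel branch sees the full supply voltage, so P = V²/R applies directly to the target branch.
P_R2 = V² / R2 = (48.0)² / 9.61 Ω = 239.8 W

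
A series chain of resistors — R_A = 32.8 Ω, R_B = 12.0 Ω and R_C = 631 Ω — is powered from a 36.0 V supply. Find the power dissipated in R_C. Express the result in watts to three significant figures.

1.79 W

The current is common to all series resistors; compute it, then apply P = I²R for the target.
R_total = 32.8 + 12.0 + 631 = 675.8 Ω
I = V / R_total = 36.0 / 675.8 = 0.05327 A
P_R_C = I² × R_C = (0.05327)² × 631 = 1.791 W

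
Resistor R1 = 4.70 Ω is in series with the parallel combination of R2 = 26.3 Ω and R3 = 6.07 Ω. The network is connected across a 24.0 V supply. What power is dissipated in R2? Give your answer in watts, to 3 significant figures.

Replace R2 and R3 with their parallel equivalent so the circuit becomes R1 in series with R_p.
R_p = (26.3×6.07)/(26.3+6.07) = 4.932 Ω
R_total = 4.70 + 4.932 = 9.632 Ω
I = V / R_total = 24.0 / 9.632 = 2.492 A
Voltage across the parallel pair: V_p = I × R_p = 2.492 × 4.932 = 12.29 V
With V_p across R2, its power is V_p²/R2.
P_R2 = (12.29)² / 26.3 = 5.742 W

5.74 W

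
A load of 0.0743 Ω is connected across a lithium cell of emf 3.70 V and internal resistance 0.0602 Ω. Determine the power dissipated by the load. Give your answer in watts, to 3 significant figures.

With r and R in series, I = ε/(r+R); the load dissipates I²R.
I = ε / (r + R) = 3.70 / (0.0602 + 0.0743) = 27.51 A
P_load = I² R = (27.51)² × 0.0743 = 56.23 W

56.2 W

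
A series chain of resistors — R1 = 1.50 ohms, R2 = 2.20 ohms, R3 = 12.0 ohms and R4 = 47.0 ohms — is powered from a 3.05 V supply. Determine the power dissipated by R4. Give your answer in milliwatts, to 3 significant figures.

The current is common to all series resistors; compute it, then apply P = I²R for the target.
R_total = 1.50 + 2.20 + 12.0 + 47.0 = 62.70 Ω
I = V / R_total = 3.05 / 62.70 = 0.04864 A
P_R4 = I² × R4 = (0.04864)² × 47.0 = 0.1112 W

111 mW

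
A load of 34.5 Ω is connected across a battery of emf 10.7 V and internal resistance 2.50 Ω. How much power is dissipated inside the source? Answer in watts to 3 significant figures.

r is in series with the load, so it carries the full circuit current — the loss in it is I²r.
I = ε / (r + R) = 10.7 / (2.50 + 34.5) = 0.2892 A
P_int = I² r = (0.2892)² × 2.50 = 0.2091 W

0.209 W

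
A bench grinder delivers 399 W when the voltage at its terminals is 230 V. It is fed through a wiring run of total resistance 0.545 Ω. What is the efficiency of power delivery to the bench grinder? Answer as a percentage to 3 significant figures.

I = P / V = 399 / 230 = 1.735 A through the wiring run.
P_line = I² R_line = (1.735)² × 0.545 = 1.640 W
P_source = P_load + P_line = 399.0 + 1.640 = 400.6 W
η = P_load / P_source = 399.0 / 400.6 = 0.9959

99.6 %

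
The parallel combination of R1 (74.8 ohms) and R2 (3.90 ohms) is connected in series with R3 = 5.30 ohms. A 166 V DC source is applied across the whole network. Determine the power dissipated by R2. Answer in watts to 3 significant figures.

1200 W

Combine R1 and R2 into their parallel equivalent first, reducing the network to two series resistors.
R_p = (74.8×3.90)/(74.8+3.90) = 3.707 Ω
R_total = R_p + 5.30 = 3.707 + 5.30 = 9.007 Ω
I = V / R_total = 166 / 9.007 = 18.43 A
Voltage across the parallel pair: V_p = I × R_p = 18.43 × 3.707 = 68.32 V
R2 sits across V_p; its power is V_p²/R.
P_R2 = (68.32)² / 3.90 = 1197 W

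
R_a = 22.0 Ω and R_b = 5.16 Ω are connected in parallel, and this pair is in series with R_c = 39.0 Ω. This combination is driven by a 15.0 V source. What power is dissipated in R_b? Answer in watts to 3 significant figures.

0.409 W

First find R_p for the parallel pair, then treat R_p + R_c as a series loop.
R_p = (22.0×5.16)/(22.0+5.16) = 4.180 Ω
R_total = R_p + 39.0 = 4.180 + 39.0 = 43.18 Ω
I = V / R_total = 15.0 / 43.18 = 0.3474 A
Voltage across the parallel pair: V_p = I × R_p = 0.3474 × 4.180 = 1.452 V
R_b has V_p across it, so P = V_p²/R_b.
P_R_b = (1.452)² / 5.16 = 0.4086 W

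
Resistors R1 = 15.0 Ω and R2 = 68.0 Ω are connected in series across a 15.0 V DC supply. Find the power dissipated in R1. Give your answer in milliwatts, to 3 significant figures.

The current is common to all series resistors; compute it, then apply P = I²R for the target.
R_total = 15.0 + 68.0 = 83.00 Ω
I = V / R_total = 15.0 / 83.00 = 0.1807 A
P_R1 = I² × R1 = (0.1807)² × 15.0 = 0.4899 W

490 mW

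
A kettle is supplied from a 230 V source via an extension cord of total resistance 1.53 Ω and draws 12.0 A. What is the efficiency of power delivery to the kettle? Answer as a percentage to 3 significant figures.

The extension cord carries the full 12.0 A.
P_line = I² R_line = (12.00)² × 1.53 = 220.3 W
P_source = V I = 230 × 12.00 = 2760 W; P_load = 2540 W
η = P_load / P_source = 2540 / 2760 = 0.9202

92.0 %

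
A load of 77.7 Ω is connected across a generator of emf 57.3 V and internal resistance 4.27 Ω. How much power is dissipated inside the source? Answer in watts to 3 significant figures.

The internal resistance carries the same current as the load; P_int = I²r.
I = ε / (r + R) = 57.3 / (4.27 + 77.7) = 0.6990 A
P_int = I² r = (0.6990)² × 4.27 = 2.087 W

2.09 W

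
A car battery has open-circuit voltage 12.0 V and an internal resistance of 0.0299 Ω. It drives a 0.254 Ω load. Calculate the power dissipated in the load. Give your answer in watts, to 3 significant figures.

454 W

The internal resistance and the load are in series, so the same I flows through both; get I from ε/(r+R), then I²R for the load.
I = ε / (r + R) = 12.0 / (0.0299 + 0.254) = 42.27 A
P_load = I² R = (42.27)² × 0.254 = 453.8 W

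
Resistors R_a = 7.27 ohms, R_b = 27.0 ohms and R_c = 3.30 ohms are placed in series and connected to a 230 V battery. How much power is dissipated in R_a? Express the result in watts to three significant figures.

272 W

Every series element carries the same I. Get I from the total resistance, then P = I² × R_a.
R_total = 7.27 + 27.0 + 3.30 = 37.57 Ω
I = V / R_total = 230 / 37.57 = 6.122 A
P_R_a = I² × R_a = (6.122)² × 7.27 = 272.5 W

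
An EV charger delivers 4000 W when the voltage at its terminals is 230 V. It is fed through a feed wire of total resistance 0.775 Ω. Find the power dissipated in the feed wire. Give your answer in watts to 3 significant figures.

Line loss is just I²R for the cable — we know both I and R_line directly.
I = P / V = 4000 / 230 = 17.39 A through the feed wire.
P_line = I² R_line = (17.39)² × 0.775 = 234.4 W

234 W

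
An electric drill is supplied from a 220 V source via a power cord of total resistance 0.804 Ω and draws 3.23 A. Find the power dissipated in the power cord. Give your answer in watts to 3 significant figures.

The power cord is a series resistance carrying the load current; its dissipation is I²R_line.
The power cord carries the full 3.23 A.
P_line = I² R_line = (3.230)² × 0.804 = 8.388 W

8.39 W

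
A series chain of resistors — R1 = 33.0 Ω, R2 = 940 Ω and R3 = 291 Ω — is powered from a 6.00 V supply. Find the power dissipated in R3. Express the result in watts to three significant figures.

Series elements share the same current, so find I first, then use P = I²R.
R_total = 33.0 + 940 + 291 = 1264 Ω
I = V / R_total = 6.00 / 1264 = 0.004747 A
P_R3 = I² × R3 = (0.004747)² × 291 = 0.006557 W

0.00656 W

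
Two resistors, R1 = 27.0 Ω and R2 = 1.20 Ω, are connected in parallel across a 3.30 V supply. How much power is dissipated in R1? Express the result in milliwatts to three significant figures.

403 mW

Parallel branches share the same voltage; P = V²/R gives the branch power in one step.
P_R1 = V² / R1 = (3.30)² / 27.0 Ω = 0.4033 W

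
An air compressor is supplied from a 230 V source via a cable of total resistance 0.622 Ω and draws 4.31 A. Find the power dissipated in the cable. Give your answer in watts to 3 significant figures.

Line loss is just I²R for the cable — we know both I and R_line directly.
The cable carries the full 4.31 A.
P_line = I² R_line = (4.310)² × 0.622 = 11.55 W

11.6 W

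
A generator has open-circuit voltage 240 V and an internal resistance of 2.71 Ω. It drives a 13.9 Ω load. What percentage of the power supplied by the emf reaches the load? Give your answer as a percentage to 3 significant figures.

The source delivers εI, of which I²R reaches the load and I²r is lost; since I is common, η = R/(R+r).
η = R / (R + r) = 13.9 / (13.9 + 2.71) = 0.8368

83.7 %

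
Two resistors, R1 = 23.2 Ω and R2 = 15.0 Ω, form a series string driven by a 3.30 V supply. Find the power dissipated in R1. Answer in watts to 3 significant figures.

0.173 W

The current is common to all series resistors; compute it, then apply P = I²R for the target.
R_total = 23.2 + 15.0 = 38.20 Ω
I = V / R_total = 3.30 / 38.20 = 0.08639 A
P_R1 = I² × R1 = (0.08639)² × 23.2 = 0.1731 W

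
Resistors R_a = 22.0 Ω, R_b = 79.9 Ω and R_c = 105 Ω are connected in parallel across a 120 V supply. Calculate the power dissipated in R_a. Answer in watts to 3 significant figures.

Parallel branches share the same voltage; P = V²/R gives the branch power in one step.
P_R_a = V² / R_a = (120)² / 22.0 Ω = 654.5 W

655 W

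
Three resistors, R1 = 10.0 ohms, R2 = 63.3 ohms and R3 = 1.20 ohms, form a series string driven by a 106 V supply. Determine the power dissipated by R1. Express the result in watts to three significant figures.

In a series string the same current flows through every resistor — find that current, then P = I²R for the one we want.
R_total = 10.0 + 63.3 + 1.20 = 74.50 Ω
I = V / R_total = 106 / 74.50 = 1.423 A
P_R1 = I² × R1 = (1.423)² × 10.0 = 20.24 W

20.2 W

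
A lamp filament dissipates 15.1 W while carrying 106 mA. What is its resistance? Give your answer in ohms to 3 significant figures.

1340 Ω

The two known quantities fix the third via R = P / I².
R = 15.1 / (0.1060)² = 1344 Ω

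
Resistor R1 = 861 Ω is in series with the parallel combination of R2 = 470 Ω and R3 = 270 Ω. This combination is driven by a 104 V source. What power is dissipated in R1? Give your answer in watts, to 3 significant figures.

8.74 W

First combine the parallel branches into one equivalent R_p, then R1 + R_p is a series pair.
R_p = (470×270)/(470+270) = 171.5 Ω
R_total = 861 + 171.5 = 1032 Ω
I = V / R_total = 104 / 1032 = 0.1007 A
R1 carries the full series current, so P = I²R.
P_R1 = (0.1007)² × 861 = 8.736 W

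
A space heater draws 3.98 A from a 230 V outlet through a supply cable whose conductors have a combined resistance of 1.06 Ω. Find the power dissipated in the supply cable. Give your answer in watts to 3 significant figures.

The supply cable and load are in series, so the same current flows in both; the loss is I²R_line.
The supply cable carries the full 3.98 A.
P_line = I² R_line = (3.980)² × 1.06 = 16.79 W

16.8 W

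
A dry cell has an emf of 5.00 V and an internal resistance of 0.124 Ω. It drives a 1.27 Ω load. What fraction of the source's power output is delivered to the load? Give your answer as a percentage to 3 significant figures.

91.1 %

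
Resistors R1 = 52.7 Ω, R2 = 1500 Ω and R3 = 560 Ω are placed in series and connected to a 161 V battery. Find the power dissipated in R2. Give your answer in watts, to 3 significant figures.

The current is common to all series resistors; compute it, then apply P = I²R for the target.
R_total = 52.7 + 1500 + 560 = 2113 Ω
I = V / R_total = 161 / 2113 = 0.07621 A
P_R2 = I² × R2 = (0.07621)² × 1500 = 8.711 W

8.71 W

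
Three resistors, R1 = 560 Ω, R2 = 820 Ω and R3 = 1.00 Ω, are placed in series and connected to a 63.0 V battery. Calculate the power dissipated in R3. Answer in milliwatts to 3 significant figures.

2.08 mW

Since the resistors are in series they all carry the loop current I = V/R_total; the power in any one is I²R.
R_total = 560 + 820 + 1.00 = 1381 Ω
I = V / R_total = 63.0 / 1381 = 0.04562 A
P_R3 = I² × R3 = (0.04562)² × 1.00 = 0.002081 W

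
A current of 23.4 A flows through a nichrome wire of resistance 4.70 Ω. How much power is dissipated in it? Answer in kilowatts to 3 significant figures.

With I and R stated, P = I²R applies in one step.
P = (23.40 A)² × 4.70 Ω = 2574 W

2.57 kW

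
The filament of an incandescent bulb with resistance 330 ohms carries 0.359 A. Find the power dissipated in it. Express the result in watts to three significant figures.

Current and resistance are given, so P = I²R is the direct form.
P = (0.3590 A)² × 330 Ω = 42.53 W

42.5 W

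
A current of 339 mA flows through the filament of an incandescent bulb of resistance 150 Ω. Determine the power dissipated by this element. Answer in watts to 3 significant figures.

17.2 W

Current and resistance are given, so P = I²R is the direct form.
P = (0.3390 A)² × 150 Ω = 17.24 W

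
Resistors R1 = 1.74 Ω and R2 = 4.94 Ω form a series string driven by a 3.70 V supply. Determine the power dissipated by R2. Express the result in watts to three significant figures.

The current is common to all series resistors; compute it, then apply P = I²R for the target.
R_total = 1.74 + 4.94 = 6.680 Ω
I = V / R_total = 3.70 / 6.680 = 0.5539 A
P_R2 = I² × R2 = (0.5539)² × 4.94 = 1.516 W

1.52 W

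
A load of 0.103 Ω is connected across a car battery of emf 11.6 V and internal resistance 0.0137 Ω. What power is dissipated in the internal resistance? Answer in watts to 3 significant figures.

135 W

The internal resistance carries the same current as the load; P_int = I²r.
I = ε / (r + R) = 11.6 / (0.0137 + 0.103) = 99.40 A
P_int = I² r = (99.40)² × 0.0137 = 135.4 W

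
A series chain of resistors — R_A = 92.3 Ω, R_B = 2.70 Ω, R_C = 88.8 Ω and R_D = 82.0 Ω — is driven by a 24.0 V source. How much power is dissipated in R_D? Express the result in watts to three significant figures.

0.669 W

Since the resistors are in series they all carry the loop current I = V/R_total; the power in any one is I²R.
R_total = 92.3 + 2.70 + 88.8 + 82.0 = 265.8 Ω
I = V / R_total = 24.0 / 265.8 = 0.09029 A
P_R_D = I² × R_D = (0.09029)² × 82.0 = 0.6685 W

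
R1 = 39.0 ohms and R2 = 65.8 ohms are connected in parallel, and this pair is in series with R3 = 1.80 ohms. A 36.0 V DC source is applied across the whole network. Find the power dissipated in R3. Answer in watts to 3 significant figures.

First find R_p for the parallel pair, then treat R_p + R3 as a series loop.
R_p = (39.0×65.8)/(39.0+65.8) = 24.49 Ω
R_total = R_p + 1.80 = 24.49 + 1.80 = 26.29 Ω
I = V / R_total = 36.0 / 26.29 = 1.370 A
R3 is the series element, so its power is I²R.
P_R3 = (1.370)² × 1.80 = 3.376 W

3.38 W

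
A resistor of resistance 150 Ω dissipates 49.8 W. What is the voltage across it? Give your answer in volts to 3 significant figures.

86.4 V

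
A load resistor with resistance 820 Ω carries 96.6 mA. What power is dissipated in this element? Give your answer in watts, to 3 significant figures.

7.65 W

The current through and the resistance of the element are both given; use P = I²R.
P = (0.09660 A)² × 820 Ω = 7.652 W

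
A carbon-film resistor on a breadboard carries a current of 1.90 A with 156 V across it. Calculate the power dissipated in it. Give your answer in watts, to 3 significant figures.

V and I are known directly — P = V I, no intermediate step needed.
P = 156 V × 1.900 A = 296.4 W

296 W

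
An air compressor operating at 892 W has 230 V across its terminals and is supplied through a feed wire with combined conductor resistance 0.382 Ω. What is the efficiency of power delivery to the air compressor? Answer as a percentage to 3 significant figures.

I = P / V = 892 / 230 = 3.878 A through the feed wire.
P_line = I² R_line = (3.878)² × 0.382 = 5.746 W
P_source = P_load + P_line = 892.0 + 5.746 = 897.7 W
η = P_load / P_source = 892.0 / 897.7 = 0.9936

99.4 %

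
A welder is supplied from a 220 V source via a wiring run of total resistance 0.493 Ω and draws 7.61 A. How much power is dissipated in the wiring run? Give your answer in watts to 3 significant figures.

The wiring run is a series resistance carrying the load current; its dissipation is I²R_line.
The wiring run carries the full 7.61 A.
P_line = I² R_line = (7.610)² × 0.493 = 28.55 W

28.6 W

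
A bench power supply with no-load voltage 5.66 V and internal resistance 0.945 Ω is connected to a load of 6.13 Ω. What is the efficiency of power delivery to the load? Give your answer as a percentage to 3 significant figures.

The source delivers εI, of which I²R reaches the load and I²r is lost; since I is common, η = R/(R+r).
η = R / (R + r) = 6.13 / (6.13 + 0.945) = 0.8664

86.6 %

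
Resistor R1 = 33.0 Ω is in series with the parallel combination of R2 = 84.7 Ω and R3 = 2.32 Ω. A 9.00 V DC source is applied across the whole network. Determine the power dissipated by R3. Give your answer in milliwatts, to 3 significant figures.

143 mW

First combine the parallel branches into one equivalent R_p, then R1 + R_p is a series pair.
R_p = (84.7×2.32)/(84.7+2.32) = 2.258 Ω
R_total = 33.0 + 2.258 = 35.26 Ω
I = V / R_total = 9.00 / 35.26 = 0.2553 A
Voltage across the parallel pair: V_p = I × R_p = 0.2553 × 2.258 = 0.5764 V
R3 is across V_p, so use P = V²/R for that branch.
P_R3 = (0.5764)² / 2.32 = 0.1432 W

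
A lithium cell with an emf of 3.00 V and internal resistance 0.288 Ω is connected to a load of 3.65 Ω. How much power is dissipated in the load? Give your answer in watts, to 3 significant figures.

2.12 W

Load and internal resistance form a series loop — compute the loop current, then the load power via I²R.
I = ε / (r + R) = 3.00 / (0.288 + 3.65) = 0.7618 A
P_load = I² R = (0.7618)² × 3.65 = 2.118 W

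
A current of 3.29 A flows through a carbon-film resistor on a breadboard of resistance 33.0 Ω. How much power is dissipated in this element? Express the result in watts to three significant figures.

357 W

Current and resistance are given, so P = I²R is the direct form.
P = (3.290 A)² × 33.0 Ω = 357.2 W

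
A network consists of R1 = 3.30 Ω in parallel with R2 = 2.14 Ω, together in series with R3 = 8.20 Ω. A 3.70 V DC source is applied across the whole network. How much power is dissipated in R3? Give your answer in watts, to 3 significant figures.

First find R_p for the parallel pair, then treat R_p + R3 as a series loop.
R_p = (3.30×2.14)/(3.30+2.14) = 1.298 Ω
R_total = R_p + 8.20 = 1.298 + 8.20 = 9.498 Ω
I = V / R_total = 3.70 / 9.498 = 0.3895 A
R3 is the series element, so its power is I²R.
P_R3 = (0.3895)² × 8.20 = 1.244 W

1.24 W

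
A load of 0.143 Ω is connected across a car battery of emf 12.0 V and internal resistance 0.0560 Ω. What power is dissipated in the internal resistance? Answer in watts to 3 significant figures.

The internal resistance carries the same current as the load; P_int = I²r.
I = ε / (r + R) = 12.0 / (0.0560 + 0.143) = 60.30 A
P_int = I² r = (60.30)² × 0.0560 = 203.6 W

204 W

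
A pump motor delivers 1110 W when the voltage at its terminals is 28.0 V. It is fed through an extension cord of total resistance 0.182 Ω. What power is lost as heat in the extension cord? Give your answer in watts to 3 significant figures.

286 W

Line loss is just I²R for the cable — we know both I and R_line directly.
I = P / V = 1110 / 28.0 = 39.64 A through the extension cord.
P_line = I² R_line = (39.64)² × 0.182 = 286.0 W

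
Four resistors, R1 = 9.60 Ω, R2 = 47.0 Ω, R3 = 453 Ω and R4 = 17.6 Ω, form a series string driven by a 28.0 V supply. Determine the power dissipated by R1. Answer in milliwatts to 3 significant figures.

Series elements share the same current, so find I first, then use P = I²R.
R_total = 9.60 + 47.0 + 453 + 17.6 = 527.2 Ω
I = V / R_total = 28.0 / 527.2 = 0.05311 A
P_R1 = I² × R1 = (0.05311)² × 9.60 = 0.02708 W

27.1 mW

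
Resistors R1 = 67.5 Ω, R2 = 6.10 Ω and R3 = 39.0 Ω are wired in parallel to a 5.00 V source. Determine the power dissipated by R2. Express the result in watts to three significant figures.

4.10 W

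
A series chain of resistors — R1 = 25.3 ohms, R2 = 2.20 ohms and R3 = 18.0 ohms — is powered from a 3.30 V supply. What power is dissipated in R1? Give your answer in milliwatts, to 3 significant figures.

133 mW

Since the resistors are in series they all carry the loop current I = V/R_total; the power in any one is I²R.
R_total = 25.3 + 2.20 + 18.0 = 45.50 Ω
I = V / R_total = 3.30 / 45.50 = 0.07253 A
P_R1 = I² × R1 = (0.07253)² × 25.3 = 0.1331 W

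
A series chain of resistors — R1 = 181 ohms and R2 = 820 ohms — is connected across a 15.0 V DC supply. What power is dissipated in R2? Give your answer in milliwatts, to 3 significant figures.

The current is common to all series resistors; compute it, then apply P = I²R for the target.
R_total = 181 + 820 = 1001 Ω
I = V / R_total = 15.0 / 1001 = 0.01499 A
P_R2 = I² × R2 = (0.01499)² × 820 = 0.1841 W

184 mW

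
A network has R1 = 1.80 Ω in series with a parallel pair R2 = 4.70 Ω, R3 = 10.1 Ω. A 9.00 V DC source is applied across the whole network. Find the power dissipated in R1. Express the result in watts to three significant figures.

5.81 W

Collapse R2‖R3 to a single equivalent, reducing the network to two series elements.
R_p = (4.70×10.1)/(4.70+10.1) = 3.207 Ω
R_total = 1.80 + 3.207 = 5.007 Ω
I = V / R_total = 9.00 / 5.007 = 1.797 A
R1 is in the main series path, so its power is I²R1.
P_R1 = (1.797)² × 1.80 = 5.815 W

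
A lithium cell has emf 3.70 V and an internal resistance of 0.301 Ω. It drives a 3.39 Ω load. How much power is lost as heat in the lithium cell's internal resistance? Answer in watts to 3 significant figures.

0.302 W

r is in series with the load, so it carries the full circuit current — the loss in it is I²r.
I = ε / (r + R) = 3.70 / (0.301 + 3.39) = 1.002 A
P_int = I² r = (1.002)² × 0.301 = 0.3025 W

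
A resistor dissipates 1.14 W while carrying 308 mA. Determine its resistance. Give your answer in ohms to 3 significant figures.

The two known quantities fix the third via R = P / I².
R = 1.14 / (0.3080)² = 12.02 Ω

12.0 Ω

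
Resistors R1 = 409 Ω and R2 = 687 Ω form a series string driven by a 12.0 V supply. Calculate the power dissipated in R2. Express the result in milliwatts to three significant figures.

Series elements share the same current, so find I first, then use P = I²R.
R_total = 409 + 687 = 1096 Ω
I = V / R_total = 12.0 / 1096 = 0.01095 A
P_R2 = I² × R2 = (0.01095)² × 687 = 0.08236 W

82.4 mW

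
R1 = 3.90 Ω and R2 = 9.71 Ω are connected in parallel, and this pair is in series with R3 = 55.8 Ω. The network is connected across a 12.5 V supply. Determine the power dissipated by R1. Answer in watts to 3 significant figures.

0.0904 W

Collapse the R1‖R2 pair into one equivalent R_p; then R_p and R3 form a series string.
R_p = (3.90×9.71)/(3.90+9.71) = 2.782 Ω
R_total = R_p + 55.8 = 2.782 + 55.8 = 58.58 Ω
I = V / R_total = 12.5 / 58.58 = 0.2134 A
Voltage across the parallel pair: V_p = I × R_p = 0.2134 × 2.782 = 0.5937 V
R1 sits across V_p; its power is V_p²/R.
P_R1 = (0.5937)² / 3.90 = 0.09038 W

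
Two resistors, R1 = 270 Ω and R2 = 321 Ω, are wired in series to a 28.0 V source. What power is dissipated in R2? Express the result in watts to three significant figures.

0.721 W

In a series string the same current flows through every resistor — find that current, then P = I²R for the one we want.
R_total = 270 + 321 = 591.0 Ω
I = V / R_total = 28.0 / 591.0 = 0.04738 A
P_R2 = I² × R2 = (0.04738)² × 321 = 0.7205 W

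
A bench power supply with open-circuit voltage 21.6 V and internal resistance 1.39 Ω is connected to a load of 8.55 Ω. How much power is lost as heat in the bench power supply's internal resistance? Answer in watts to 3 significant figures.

Internal loss is I²r, with I set by the total series resistance r+R.
I = ε / (r + R) = 21.6 / (1.39 + 8.55) = 2.173 A
P_int = I² r = (2.173)² × 1.39 = 6.564 W

6.56 W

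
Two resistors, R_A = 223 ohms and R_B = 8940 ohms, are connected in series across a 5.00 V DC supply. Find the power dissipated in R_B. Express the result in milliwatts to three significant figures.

Since the resistors are in series they all carry the loop current I = V/R_total; the power in any one is I²R.
R_total = 223 + 8940 = 9163 Ω
I = V / R_total = 5.00 / 9163 = 0.0005457 A
P_R_B = I² × R_B = (0.0005457)² × 8940 = 0.002662 W

2.66 mW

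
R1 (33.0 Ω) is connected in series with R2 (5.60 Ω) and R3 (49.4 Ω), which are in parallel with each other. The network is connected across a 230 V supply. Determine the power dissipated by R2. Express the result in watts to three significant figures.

Collapse R2‖R3 to a single equivalent, reducing the network to two series elements.
R_p = (5.60×49.4)/(5.60+49.4) = 5.030 Ω
R_total = 33.0 + 5.030 = 38.03 Ω
I = V / R_total = 230 / 38.03 = 6.048 A
Voltage across the parallel pair: V_p = I × R_p = 6.048 × 5.030 = 30.42 V
With V_p across R2, its power is V_p²/R2.
P_R2 = (30.42)² / 5.60 = 165.2 W

165 W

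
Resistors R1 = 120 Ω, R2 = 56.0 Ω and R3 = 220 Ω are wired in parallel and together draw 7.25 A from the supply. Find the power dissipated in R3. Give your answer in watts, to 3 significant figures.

Parallel branches share V, not I — compute V via R_eq, then use V²/R for the target branch.
1/R_eq = 1/120 + 1/56.0 + 1/220 ⇒ R_eq = 32.54 Ω
V = I_total × R_eq = 7.250 × 32.54 = 235.9 V
P_R3 = V² / R3 = (235.9)² / 220 = 252.9 W

253 W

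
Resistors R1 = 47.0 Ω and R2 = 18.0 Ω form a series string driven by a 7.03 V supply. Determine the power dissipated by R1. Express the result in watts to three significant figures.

The current is common to all series resistors; compute it, then apply P = I²R for the target.
R_total = 47.0 + 18.0 = 65.00 Ω
I = V / R_total = 7.03 / 65.00 = 0.1082 A
P_R1 = I² × R1 = (0.1082)² × 47.0 = 0.5498 W

0.550 W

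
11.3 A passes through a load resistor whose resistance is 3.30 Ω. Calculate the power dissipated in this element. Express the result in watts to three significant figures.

421 W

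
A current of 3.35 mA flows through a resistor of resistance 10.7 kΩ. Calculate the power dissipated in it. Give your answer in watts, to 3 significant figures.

0.120 W

The current through and the resistance of the element are both given; use P = I²R.
P = (0.003350 A)² × 10700 Ω = 0.1201 W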